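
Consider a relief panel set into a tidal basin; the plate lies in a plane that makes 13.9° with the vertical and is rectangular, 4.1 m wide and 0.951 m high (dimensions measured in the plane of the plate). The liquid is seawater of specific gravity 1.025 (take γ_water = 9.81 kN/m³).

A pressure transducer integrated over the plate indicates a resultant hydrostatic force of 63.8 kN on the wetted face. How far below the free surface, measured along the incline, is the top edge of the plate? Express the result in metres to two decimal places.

y_top ≈ 1.20 m

γ = 1.025 × 9.81 = 10.05525 kN/m³.
A = 4.1 × 0.951 = 3.8991 m².
From F = γ·h_c·A, the centroid depth is h_c = 63.8/(10.05525 × 3.8991) = 1.62728 m.
The plate makes 13.9° with the vertical, i.e. θ = 90° − 13.9° = 76.1° to the horizontal. Measuring y along the incline from the free-surface line, vertical depth h = y·sinθ with sinθ = 0.970716.
Along the incline, y_c = h_c/sinθ = 1.62728/0.970716 = 1.67637 m.
The centroid lies 0.951/2 = 0.4755 m below the top edge, so the top edge sits at y_top = 1.67637 − 0.4755 = 1.20087 m along the incline.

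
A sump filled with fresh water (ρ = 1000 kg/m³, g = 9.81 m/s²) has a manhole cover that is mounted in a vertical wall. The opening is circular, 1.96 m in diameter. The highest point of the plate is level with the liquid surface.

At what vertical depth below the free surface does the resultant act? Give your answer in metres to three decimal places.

h_p = 1.225 m

γ = ρg = 1000 × 9.81 = 9810 N/m³ = 9.81 kN/m³.
The centroid is at the centre, 0.98 m below the top of the plate, so the centroid depth is h_c = 0.98 m.
A = π(0.98)² = 3.01719 m².
Resultant F = γ·h_c·A = 9.81 × 0.98 × 3.01719 = 29.0067 kN.
I_c = πr⁴/4 = π × 0.98⁴/4 = 0.724426 m⁴.
Centre of pressure: y_p = y_c + I_c/(y_c·A) = 0.98 + 0.724426/(0.98 × 3.01719) = 0.98 + 0.245 = 1.225 m along the plane.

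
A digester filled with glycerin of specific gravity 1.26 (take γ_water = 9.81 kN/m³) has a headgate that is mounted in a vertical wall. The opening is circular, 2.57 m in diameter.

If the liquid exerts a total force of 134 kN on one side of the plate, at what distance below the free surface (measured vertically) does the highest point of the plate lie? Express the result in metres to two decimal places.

d_top ≈ 0.80 m

γ = 1.26 × 9.81 = 12.3606 kN/m³.
A = π(1.285)² = 5.18748 m².
From F = γ·h_c·A, the centroid depth is h_c = 134/(12.3606 × 5.18748) = 2.08982 m.
The centroid is at the centre, 1.285 m below the top of the plate, so the highest point sits at h_top = 2.08982 − 1.285 = 0.80482 m below the surface.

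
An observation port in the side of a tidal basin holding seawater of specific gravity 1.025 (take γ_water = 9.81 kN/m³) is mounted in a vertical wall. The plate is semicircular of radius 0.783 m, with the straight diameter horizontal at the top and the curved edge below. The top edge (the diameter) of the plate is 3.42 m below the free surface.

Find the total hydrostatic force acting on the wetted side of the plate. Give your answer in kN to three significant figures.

F ≈ 36.3 kN

γ = 1.025 × 9.81 = 10.05525 kN/m³.
The centroid of a semicircle lies 4r/(3π) = 0.332316 m from the diameter, here below the top edge, so the centroid depth is h_c = 3.42 + 0.332316 = 3.75232 m.
A = πr²/2 = π × 0.783²/2 = 0.963038 m².
Resultant F = γ·h_c·A = 10.05525 × 3.75232 × 0.963038 = 36.3359 kN.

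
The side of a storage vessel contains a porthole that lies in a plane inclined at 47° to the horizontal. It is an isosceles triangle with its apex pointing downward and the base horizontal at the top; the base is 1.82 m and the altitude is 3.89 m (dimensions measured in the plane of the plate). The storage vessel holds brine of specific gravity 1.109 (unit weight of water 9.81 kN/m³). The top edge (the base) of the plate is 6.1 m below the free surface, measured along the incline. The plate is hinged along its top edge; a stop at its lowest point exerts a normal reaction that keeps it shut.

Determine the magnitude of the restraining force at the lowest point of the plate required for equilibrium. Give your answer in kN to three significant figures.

P ≈ 75.5 kN

γ = 1.109 × 9.81 = 10.87929 kN/m³.
Let θ = 47° be the plate's angle to the horizontal; measure y along the incline from where the plane meets the free surface. Vertical depth h = y·sinθ with sinθ = 0.731354.
With the apex down, the centroid sits h/3 = 3.89/3 = 1.29667 m below the base (the top edge), so y_c = 6.1 + 1.29667 = 7.39667 m and h_c = 7.39667 × 0.731354 = 5.40958 m.
A = ½ × 1.82 × 3.89 = 3.5399 m².
Resultant F = γ·h_c·A = 10.87929 × 5.40958 × 3.5399 = 208.332 kN.
I_c = b·h³/36 = 1.82 × 3.89³/36 = 2.9759 m⁴.
Centre of pressure: y_p = y_c + I_c/(y_c·A) = 7.39667 + 2.9759/(7.39667 × 3.5399) = 7.39667 + 0.113656 = 7.51033 m along the plane.
The resultant acts 1.29667 + 0.113656 = 1.41033 m (along the plate) below the hinge at the top edge, so the moment about the hinge is M = F × 1.41033 = 208.332 × 1.41033 = 293.817 kN·m.
A normal force at the bottom, 3.89 m from the hinge, must supply this moment: P = 293.817/3.89 = 75.5314 kN.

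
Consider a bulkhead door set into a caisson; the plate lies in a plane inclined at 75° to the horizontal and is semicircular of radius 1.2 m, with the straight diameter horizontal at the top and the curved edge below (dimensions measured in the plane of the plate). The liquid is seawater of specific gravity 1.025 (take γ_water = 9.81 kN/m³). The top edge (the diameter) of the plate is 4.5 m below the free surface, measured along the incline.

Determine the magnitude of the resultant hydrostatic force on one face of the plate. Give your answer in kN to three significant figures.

F ≈ 110 kN

γ = 1.025 × 9.81 = 10.05525 kN/m³.
Let θ = 75° be the plate's angle to the horizontal; measure y along the incline from where the plane meets the free surface. Vertical depth h = y·sinθ with sinθ = 0.965926.
The centroid of a semicircle lies 4r/(3π) = 0.509296 m from the diameter, here below the top edge, so y_c = 4.5 + 0.509296 = 5.0093 m and h_c = 5.0093 × 0.965926 = 4.83861 m.
A = πr²/2 = π × 1.2²/2 = 2.26195 m².
Resultant F = γ·h_c·A = 10.05525 × 4.83861 × 2.26195 = 110.052 kN.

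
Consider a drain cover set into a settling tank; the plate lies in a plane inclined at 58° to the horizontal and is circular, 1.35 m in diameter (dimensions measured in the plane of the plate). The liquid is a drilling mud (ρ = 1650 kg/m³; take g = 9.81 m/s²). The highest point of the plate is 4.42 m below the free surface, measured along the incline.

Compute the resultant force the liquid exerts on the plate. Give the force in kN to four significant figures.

γ = ρg = 1650 × 9.81 / 1000 = 16.1865 kN/m³.
Let θ = 58° be the plate's angle to the horizontal; measure y along the incline from where the plane meets the free surface. Vertical depth h = y·sinθ with sinθ = 0.848048.
The centroid is at the centre, 0.675 m below the top of the plate, so y_c = 4.42 + 0.675 = 5.095 m and h_c = 5.095 × 0.848048 = 4.3208 m.
A = π(0.675)² = 1.43139 m².
Resultant F = γ·h_c·A = 16.1865 × 4.3208 × 1.43139 = 100.109 kN.

F ≈ 100.1 kN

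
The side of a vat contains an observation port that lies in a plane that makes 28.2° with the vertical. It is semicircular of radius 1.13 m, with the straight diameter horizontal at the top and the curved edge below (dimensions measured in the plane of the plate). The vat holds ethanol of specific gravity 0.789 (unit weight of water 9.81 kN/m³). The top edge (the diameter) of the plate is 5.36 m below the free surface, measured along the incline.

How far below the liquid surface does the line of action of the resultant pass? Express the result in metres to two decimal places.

h_p = 5.16 m

γ = 0.789 × 9.81 = 7.74009 kN/m³.
The plate makes 28.2° with the vertical, i.e. θ = 90° − 28.2° = 61.8° to the horizontal. Measuring y along the incline from the free-surface line, vertical depth h = y·sinθ with sinθ = 0.881303.
The centroid of a semicircle lies 4r/(3π) = 0.479587 m from the diameter, here below the top edge, so y_c = 5.36 + 0.479587 = 5.83959 m and h_c = 5.83959 × 0.881303 = 5.14645 m.
A = πr²/2 = π × 1.13²/2 = 2.00575 m².
Resultant F = γ·h_c·A = 7.74009 × 5.14645 × 2.00575 = 79.897 kN.
I_c = (π/8 − 8/(9π))·r⁴ = 0.109757 × 1.13⁴ = 0.178956 m⁴.
Centre of pressure: y_p = y_c + I_c/(y_c·A) = 5.83959 + 0.178956/(5.83959 × 2.00575) = 5.83959 + 0.0152787 = 5.85487 m along the plane.
Vertically, h_p = y_p·sinθ = 5.85487 × 0.881303 = 5.15991 m.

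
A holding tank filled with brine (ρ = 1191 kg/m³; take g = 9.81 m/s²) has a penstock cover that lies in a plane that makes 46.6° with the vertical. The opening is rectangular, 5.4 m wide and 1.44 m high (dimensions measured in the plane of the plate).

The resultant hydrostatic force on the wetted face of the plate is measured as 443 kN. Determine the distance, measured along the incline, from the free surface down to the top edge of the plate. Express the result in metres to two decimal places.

y_top ≈ 6.38 m

γ = ρg = 1191 × 9.81 / 1000 = 11.68371 kN/m³.
A = 5.4 × 1.44 = 7.776 m².
From F = γ·h_c·A, the centroid depth is h_c = 443/(11.68371 × 7.776) = 4.87603 m.
The plate makes 46.6° with the vertical, i.e. θ = 90° − 46.6° = 43.4° to the horizontal. Measuring y along the incline from the free-surface line, vertical depth h = y·sinθ with sinθ = 0.687088.
Along the incline, y_c = h_c/sinθ = 4.87603/0.687088 = 7.09666 m.
The centroid lies 1.44/2 = 0.72 m below the top edge, so the top edge sits at y_top = 7.09666 − 0.72 = 6.37666 m along the incline.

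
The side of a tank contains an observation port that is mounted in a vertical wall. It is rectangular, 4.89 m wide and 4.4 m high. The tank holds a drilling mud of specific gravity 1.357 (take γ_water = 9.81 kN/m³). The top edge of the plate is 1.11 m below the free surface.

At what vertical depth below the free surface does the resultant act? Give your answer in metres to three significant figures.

h_p = 3.80 m

γ = 1.357 × 9.81 = 13.31217 kN/m³.
The centroid lies 4.4/2 = 2.2 m below the top edge, so the centroid depth is h_c = 1.11 + 2.2 = 3.31 m.
A = 4.89 × 4.4 = 21.516 m².
Resultant F = γ·h_c·A = 13.31217 × 3.31 × 21.516 = 948.066 kN.
I_c = b·h³/12 = 4.89 × 4.4³/12 = 34.7125 m⁴.
Centre of pressure: y_p = y_c + I_c/(y_c·A) = 3.31 + 34.7125/(3.31 × 21.516) = 3.31 + 0.487412 = 3.79741 m along the plane.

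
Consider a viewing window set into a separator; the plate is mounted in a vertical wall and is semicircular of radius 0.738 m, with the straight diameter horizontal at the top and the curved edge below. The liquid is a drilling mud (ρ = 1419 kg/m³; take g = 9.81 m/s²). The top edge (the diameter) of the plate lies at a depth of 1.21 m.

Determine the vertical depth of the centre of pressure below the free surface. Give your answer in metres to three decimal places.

γ = ρg = 1419 × 9.81 / 1000 = 13.92039 kN/m³.
The centroid of a semicircle lies 4r/(3π) = 0.313217 m from the diameter, here below the top edge, so the centroid depth is h_c = 1.21 + 0.313217 = 1.52322 m.
A = πr²/2 = π × 0.738²/2 = 0.855525 m².
Resultant F = γ·h_c·A = 13.92039 × 1.52322 × 0.855525 = 18.1404 kN.
I_c = (π/8 − 8/(9π))·r⁴ = 0.109757 × 0.738⁴ = 0.032558 m⁴.
Centre of pressure: y_p = y_c + I_c/(y_c·A) = 1.52322 + 0.032558/(1.52322 × 0.855525) = 1.52322 + 0.024984 = 1.5482 m along the plane.

h_p = 1.548 m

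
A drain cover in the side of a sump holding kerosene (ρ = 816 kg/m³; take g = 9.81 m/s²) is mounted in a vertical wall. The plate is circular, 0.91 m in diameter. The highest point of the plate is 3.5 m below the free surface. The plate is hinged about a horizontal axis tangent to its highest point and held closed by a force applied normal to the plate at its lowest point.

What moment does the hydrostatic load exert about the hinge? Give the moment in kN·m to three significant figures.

M ≈ 9.64 kN·m

γ = ρg = 816 × 9.81 / 1000 = 8.00496 kN/m³.
The centroid is at the centre, 0.455 m below the top of the plate, so the centroid depth is h_c = 3.5 + 0.455 = 3.955 m.
A = π(0.455)² = 0.650388 m².
Resultant F = γ·h_c·A = 8.00496 × 3.955 × 0.650388 = 20.591 kN.
I_c = πr⁴/4 = π × 0.455⁴/4 = 0.0336617 m⁴.
Centre of pressure: y_p = y_c + I_c/(y_c·A) = 3.955 + 0.0336617/(3.955 × 0.650388) = 3.955 + 0.0130863 = 3.96809 m along the plane.
The resultant acts 0.455 + 0.0130863 = 0.468086 m (along the plate) below the hinge at the top edge, so the moment about the hinge is M = F × 0.468086 = 20.591 × 0.468086 = 9.63836 kN·m.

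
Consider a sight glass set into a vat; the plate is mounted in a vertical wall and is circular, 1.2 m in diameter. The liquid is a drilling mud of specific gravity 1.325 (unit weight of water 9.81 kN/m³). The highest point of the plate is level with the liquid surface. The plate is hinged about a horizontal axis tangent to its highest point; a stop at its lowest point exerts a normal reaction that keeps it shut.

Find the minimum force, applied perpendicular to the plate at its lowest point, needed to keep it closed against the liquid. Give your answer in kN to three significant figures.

P ≈ 5.51 kN

γ = 1.325 × 9.81 = 12.99825 kN/m³.
The centroid is at the centre, 0.6 m below the top of the plate, so the centroid depth is h_c = 0.6 m.
A = π(0.6)² = 1.13097 m².
Resultant F = γ·h_c·A = 12.99825 × 0.6 × 1.13097 = 8.82038 kN.
I_c = πr⁴/4 = π × 0.6⁴/4 = 0.101788 m⁴.
Centre of pressure: y_p = y_c + I_c/(y_c·A) = 0.6 + 0.101788/(0.6 × 1.13097) = 0.6 + 0.150001 = 0.750001 m along the plane.
The resultant acts 0.6 + 0.150001 = 0.750001 m (along the plate) below the hinge at the top edge, so the moment about the hinge is M = F × 0.750001 = 8.82038 × 0.750001 = 6.61529 kN·m.
A normal force at the bottom, 1.2 m from the hinge, must supply this moment: P = 6.61529/1.2 = 5.51274 kN.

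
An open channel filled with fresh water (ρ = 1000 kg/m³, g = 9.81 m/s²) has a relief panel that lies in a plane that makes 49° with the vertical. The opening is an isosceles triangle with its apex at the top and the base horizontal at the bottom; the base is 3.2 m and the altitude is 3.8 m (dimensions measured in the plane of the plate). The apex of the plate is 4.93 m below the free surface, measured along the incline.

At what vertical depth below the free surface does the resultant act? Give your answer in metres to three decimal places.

h_p = 4.967 m

γ = ρg = 1000 × 9.81 = 9810 N/m³ = 9.81 kN/m³.
The plate makes 49° with the vertical, i.e. θ = 90° − 49° = 41° to the horizontal. Measuring y along the incline from the free-surface line, vertical depth h = y·sinθ with sinθ = 0.656059.
With the apex up, the centroid sits 2h/3 = 2 × 3.8/3 = 2.53333 m below the apex, so y_c = 4.93 + 2.53333 = 7.46333 m and h_c = 7.46333 × 0.656059 = 4.89638 m.
A = ½ × 3.2 × 3.8 = 6.08 m².
Resultant F = γ·h_c·A = 9.81 × 4.89638 × 6.08 = 292.044 kN.
I_c = b·h³/36 = 3.2 × 3.8³/36 = 4.87751 m⁴.
Centre of pressure: y_p = y_c + I_c/(y_c·A) = 7.46333 + 4.87751/(7.46333 × 6.08) = 7.46333 + 0.107488 = 7.57082 m along the plane.
Vertically, h_p = y_p·sinθ = 7.57082 × 0.656059 = 4.9669 m.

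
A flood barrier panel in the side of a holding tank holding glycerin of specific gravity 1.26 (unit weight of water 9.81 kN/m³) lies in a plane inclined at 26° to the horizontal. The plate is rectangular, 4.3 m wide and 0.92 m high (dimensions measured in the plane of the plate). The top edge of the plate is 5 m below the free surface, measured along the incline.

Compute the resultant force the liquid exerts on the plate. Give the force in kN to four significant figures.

γ = 1.26 × 9.81 = 12.3606 kN/m³.
Let θ = 26° be the plate's angle to the horizontal; measure y along the incline from where the plane meets the free surface. Vertical depth h = y·sinθ with sinθ = 0.438371.
The centroid lies 0.92/2 = 0.46 m below the top edge, so y_c = 5 + 0.46 = 5.46 m and h_c = 5.46 × 0.438371 = 2.39351 m.
A = 4.3 × 0.92 = 3.956 m².
Resultant F = γ·h_c·A = 12.3606 × 2.39351 × 3.956 = 117.039 kN.

F ≈ 117.0 kN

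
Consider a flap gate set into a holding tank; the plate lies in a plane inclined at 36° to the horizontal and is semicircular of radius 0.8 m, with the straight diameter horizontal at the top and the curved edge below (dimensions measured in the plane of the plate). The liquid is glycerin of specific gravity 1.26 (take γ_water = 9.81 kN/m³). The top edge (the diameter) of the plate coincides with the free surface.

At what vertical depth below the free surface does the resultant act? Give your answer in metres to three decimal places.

h_p = 0.277 m

γ = 1.26 × 9.81 = 12.3606 kN/m³.
Let θ = 36° be the plate's angle to the horizontal; measure y along the incline from where the plane meets the free surface. Vertical depth h = y·sinθ with sinθ = 0.587785.
The centroid of a semicircle lies 4r/(3π) = 0.339531 m from the diameter, here below the top edge, so y_c = 0.339531 m and h_c = 0.339531 × 0.587785 = 0.199571 m.
A = πr²/2 = π × 0.8²/2 = 1.00531 m².
Resultant F = γ·h_c·A = 12.3606 × 0.199571 × 1.00531 = 2.47992 kN.
I_c = (π/8 − 8/(9π))·r⁴ = 0.109757 × 0.8⁴ = 0.0449565 m⁴.
Centre of pressure: y_p = y_c + I_c/(y_c·A) = 0.339531 + 0.0449565/(0.339531 × 1.00531) = 0.339531 + 0.131708 = 0.471239 m along the plane.
Vertically, h_p = y_p·sinθ = 0.471239 × 0.587785 = 0.276987 m.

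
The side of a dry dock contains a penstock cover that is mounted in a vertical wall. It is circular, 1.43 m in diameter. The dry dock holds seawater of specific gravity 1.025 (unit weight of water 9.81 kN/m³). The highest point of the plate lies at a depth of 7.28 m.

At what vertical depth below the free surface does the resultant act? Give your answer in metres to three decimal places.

h_p = 8.011 m

γ = 1.025 × 9.81 = 10.05525 kN/m³.
The centroid is at the centre, 0.715 m below the top of the plate, so the centroid depth is h_c = 7.28 + 0.715 = 7.995 m.
A = π(0.715)² = 1.60606 m².
Resultant F = γ·h_c·A = 10.05525 × 7.995 × 1.60606 = 129.114 kN.
I_c = πr⁴/4 = π × 0.715⁴/4 = 0.205265 m⁴.
Centre of pressure: y_p = y_c + I_c/(y_c·A) = 7.995 + 0.205265/(7.995 × 1.60606) = 7.995 + 0.0159858 = 8.01099 m along the plane.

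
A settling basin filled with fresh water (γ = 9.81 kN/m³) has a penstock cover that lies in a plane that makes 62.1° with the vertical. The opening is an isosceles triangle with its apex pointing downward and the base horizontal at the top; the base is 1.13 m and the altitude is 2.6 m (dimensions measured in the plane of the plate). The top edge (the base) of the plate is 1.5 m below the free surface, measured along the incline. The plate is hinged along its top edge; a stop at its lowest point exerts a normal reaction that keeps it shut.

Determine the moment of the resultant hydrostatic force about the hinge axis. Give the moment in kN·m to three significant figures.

M ≈ 16.4 kN·m

γ = 9.81 kN/m³.
The plate makes 62.1° with the vertical, i.e. θ = 90° − 62.1° = 27.9° to the horizontal. Measuring y along the incline from the free-surface line, vertical depth h = y·sinθ with sinθ = 0.467930.
With the apex down, the centroid sits h/3 = 2.6/3 = 0.866667 m below the base (the top edge), so y_c = 1.5 + 0.866667 = 2.36667 m and h_c = 2.36667 × 0.467930 = 1.10744 m.
A = ½ × 1.13 × 2.6 = 1.469 m².
Resultant F = γ·h_c·A = 9.81 × 1.10744 × 1.469 = 15.9592 kN.
I_c = b·h³/36 = 1.13 × 2.6³/36 = 0.551691 m⁴.
Centre of pressure: y_p = y_c + I_c/(y_c·A) = 2.36667 + 0.551691/(2.36667 × 1.469) = 2.36667 + 0.158685 = 2.52536 m along the plane.
The resultant acts 0.866667 + 0.158685 = 1.02535 m (along the plate) below the hinge at the top edge, so the moment about the hinge is M = F × 1.02535 = 15.9592 × 1.02535 = 16.3638 kN·m.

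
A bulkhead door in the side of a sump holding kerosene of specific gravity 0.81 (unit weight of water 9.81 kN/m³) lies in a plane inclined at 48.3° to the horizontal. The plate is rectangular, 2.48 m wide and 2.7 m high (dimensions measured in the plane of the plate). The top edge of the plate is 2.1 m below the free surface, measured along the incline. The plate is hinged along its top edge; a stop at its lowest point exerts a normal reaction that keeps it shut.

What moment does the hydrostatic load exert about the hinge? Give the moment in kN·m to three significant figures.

γ = 0.81 × 9.81 = 7.9461 kN/m³.
Let θ = 48.3° be the plate's angle to the horizontal; measure y along the incline from where the plane meets the free surface. Vertical depth h = y·sinθ with sinθ = 0.746638.
The centroid lies 2.7/2 = 1.35 m below the top edge, so y_c = 2.1 + 1.35 = 3.45 m and h_c = 3.45 × 0.746638 = 2.5759 m.
A = 2.48 × 2.7 = 6.696 m².
Resultant F = γ·h_c·A = 7.9461 × 2.5759 × 6.696 = 137.056 kN.
I_c = b·h³/12 = 2.48 × 2.7³/12 = 4.06782 m⁴.
Centre of pressure: y_p = y_c + I_c/(y_c·A) = 3.45 + 4.06782/(3.45 × 6.696) = 3.45 + 0.176087 = 3.62609 m along the plane.
The resultant acts 1.35 + 0.176087 = 1.52609 m (along the plate) below the hinge at the top edge, so the moment about the hinge is M = F × 1.52609 = 137.056 × 1.52609 = 209.16 kN·m.

M ≈ 209 kN·m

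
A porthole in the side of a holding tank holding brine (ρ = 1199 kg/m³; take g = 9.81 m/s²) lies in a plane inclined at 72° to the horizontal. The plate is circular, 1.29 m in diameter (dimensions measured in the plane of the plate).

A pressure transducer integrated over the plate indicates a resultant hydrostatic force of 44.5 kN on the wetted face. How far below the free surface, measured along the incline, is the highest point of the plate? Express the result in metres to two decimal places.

γ = ρg = 1199 × 9.81 / 1000 = 11.76219 kN/m³.
A = π(0.645)² = 1.30698 m².
From F = γ·h_c·A, the centroid depth is h_c = 44.5/(11.76219 × 1.30698) = 2.8947 m.
Let θ = 72° be the plate's angle to the horizontal; measure y along the incline from where the plane meets the free surface. Vertical depth h = y·sinθ with sinθ = 0.951057.
Along the incline, y_c = h_c/sinθ = 2.8947/0.951057 = 3.04367 m.
The centroid is at the centre, 0.645 m below the top of the plate, so the highest point sits at y_top = 3.04367 − 0.645 = 2.39867 m along the incline.

y_top ≈ 2.40 m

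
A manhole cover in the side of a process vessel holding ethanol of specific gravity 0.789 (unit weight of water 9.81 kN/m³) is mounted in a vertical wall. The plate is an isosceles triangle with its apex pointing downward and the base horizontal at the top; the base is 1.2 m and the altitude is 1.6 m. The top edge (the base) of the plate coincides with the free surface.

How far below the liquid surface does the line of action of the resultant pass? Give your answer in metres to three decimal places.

γ = 0.789 × 9.81 = 7.74009 kN/m³.
With the apex down, the centroid sits h/3 = 1.6/3 = 0.533333 m below the base (the top edge), so the centroid depth is h_c = 0.533333 m.
A = ½ × 1.2 × 1.6 = 0.96 m².
Resultant F = γ·h_c·A = 7.74009 × 0.533333 × 0.96 = 3.96292 kN.
I_c = b·h³/36 = 1.2 × 1.6³/36 = 0.136533 m⁴.
Centre of pressure: y_p = y_c + I_c/(y_c·A) = 0.533333 + 0.136533/(0.533333 × 0.96) = 0.533333 + 0.266666 = 0.799999 m along the plane.

h_p = 0.800 m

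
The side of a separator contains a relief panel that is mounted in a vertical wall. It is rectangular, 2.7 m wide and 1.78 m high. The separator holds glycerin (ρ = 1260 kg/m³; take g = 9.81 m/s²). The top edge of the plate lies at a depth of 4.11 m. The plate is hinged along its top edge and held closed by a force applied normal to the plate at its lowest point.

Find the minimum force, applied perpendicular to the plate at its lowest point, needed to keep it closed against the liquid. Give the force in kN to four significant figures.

P ≈ 157.3 kN

γ = ρg = 1260 × 9.81 / 1000 = 12.3606 kN/m³.
The centroid lies 1.78/2 = 0.89 m below the top edge, so the centroid depth is h_c = 4.11 + 0.89 = 5 m.
A = 2.7 × 1.78 = 4.806 m².
Resultant F = γ·h_c·A = 12.3606 × 5 × 4.806 = 297.025 kN.
I_c = b·h³/12 = 2.7 × 1.78³/12 = 1.26894 m⁴.
Centre of pressure: y_p = y_c + I_c/(y_c·A) = 5 + 1.26894/(5 × 4.806) = 5 + 0.0528065 = 5.05281 m along the plane.
The resultant acts 0.89 + 0.0528065 = 0.942806 m (along the plate) below the hinge at the top edge, so the moment about the hinge is M = F × 0.942806 = 297.025 × 0.942806 = 280.037 kN·m.
A normal force at the bottom, 1.78 m from the hinge, must supply this moment: P = 280.037/1.78 = 157.324 kN.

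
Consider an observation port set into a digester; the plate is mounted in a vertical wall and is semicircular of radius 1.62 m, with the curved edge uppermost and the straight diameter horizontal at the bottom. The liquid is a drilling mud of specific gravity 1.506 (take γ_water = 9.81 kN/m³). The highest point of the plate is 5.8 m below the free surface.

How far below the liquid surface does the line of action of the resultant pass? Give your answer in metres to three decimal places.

h_p = 6.760 m

γ = 1.506 × 9.81 = 14.77386 kN/m³.
The centroid lies 4r/(3π) = 0.687549 m above the diameter, so r − 4r/(3π) = 1.62 − 0.687549 = 0.932451 m below the topmost point, so the centroid depth is h_c = 5.8 + 0.932451 = 6.73245 m.
A = πr²/2 = π × 1.62²/2 = 4.1224 m².
Resultant F = γ·h_c·A = 14.77386 × 6.73245 × 4.1224 = 410.032 kN.
I_c = (π/8 − 8/(9π))·r⁴ = 0.109757 × 1.62⁴ = 0.755949 m⁴.
Centre of pressure: y_p = y_c + I_c/(y_c·A) = 6.73245 + 0.755949/(6.73245 × 4.1224) = 6.73245 + 0.0272376 = 6.75969 m along the plane.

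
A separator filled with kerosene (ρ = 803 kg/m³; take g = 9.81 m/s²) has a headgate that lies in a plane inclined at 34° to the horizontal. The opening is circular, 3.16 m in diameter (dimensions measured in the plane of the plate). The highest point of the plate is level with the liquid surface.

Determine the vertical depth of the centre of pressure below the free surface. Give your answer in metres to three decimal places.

h_p = 1.104 m

γ = ρg = 803 × 9.81 / 1000 = 7.87743 kN/m³.
Let θ = 34° be the plate's angle to the horizontal; measure y along the incline from where the plane meets the free surface. Vertical depth h = y·sinθ with sinθ = 0.559193.
The centroid is at the centre, 1.58 m below the top of the plate, so y_c = 1.58 m and h_c = 1.58 × 0.559193 = 0.883525 m.
A = π(1.58)² = 7.84267 m².
Resultant F = γ·h_c·A = 7.87743 × 0.883525 × 7.84267 = 54.5842 kN.
I_c = πr⁴/4 = π × 1.58⁴/4 = 4.89461 m⁴.
Centre of pressure: y_p = y_c + I_c/(y_c·A) = 1.58 + 4.89461/(1.58 × 7.84267) = 1.58 + 0.395 = 1.975 m along the plane.
Vertically, h_p = y_p·sinθ = 1.975 × 0.559193 = 1.10441 m.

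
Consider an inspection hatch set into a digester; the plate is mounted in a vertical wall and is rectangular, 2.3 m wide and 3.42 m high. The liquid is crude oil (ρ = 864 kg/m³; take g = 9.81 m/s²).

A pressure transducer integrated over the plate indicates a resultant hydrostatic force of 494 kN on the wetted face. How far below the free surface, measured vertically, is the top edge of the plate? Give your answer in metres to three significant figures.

d_top ≈ 5.70 m

γ = ρg = 864 × 9.81 / 1000 = 8.47584 kN/m³.
A = 2.3 × 3.42 = 7.866 m².
From F = γ·h_c·A, the centroid depth is h_c = 494/(8.47584 × 7.866) = 7.40952 m.
The centroid lies 3.42/2 = 1.71 m below the top edge, so the top edge sits at h_top = 7.40952 − 1.71 = 5.69952 m below the surface.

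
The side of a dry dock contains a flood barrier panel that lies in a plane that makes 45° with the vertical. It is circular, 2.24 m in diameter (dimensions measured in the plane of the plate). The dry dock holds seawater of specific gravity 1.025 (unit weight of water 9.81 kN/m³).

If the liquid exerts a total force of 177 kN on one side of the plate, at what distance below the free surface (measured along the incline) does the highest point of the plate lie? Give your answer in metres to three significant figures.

y_top ≈ 5.20 m

γ = 1.025 × 9.81 = 10.05525 kN/m³.
A = π(1.12)² = 3.94081 m².
From F = γ·h_c·A, the centroid depth is h_c = 177/(10.05525 × 3.94081) = 4.46678 m.
The plate makes 45° with the vertical, i.e. θ = 90° − 45° = 45° to the horizontal. Measuring y along the incline from the free-surface line, vertical depth h = y·sinθ with sinθ = 0.707107.
Along the incline, y_c = h_c/sinθ = 4.46678/0.707107 = 6.31698 m.
The centroid is at the centre, 1.12 m below the top of the plate, so the highest point sits at y_top = 6.31698 − 1.12 = 5.19698 m along the incline.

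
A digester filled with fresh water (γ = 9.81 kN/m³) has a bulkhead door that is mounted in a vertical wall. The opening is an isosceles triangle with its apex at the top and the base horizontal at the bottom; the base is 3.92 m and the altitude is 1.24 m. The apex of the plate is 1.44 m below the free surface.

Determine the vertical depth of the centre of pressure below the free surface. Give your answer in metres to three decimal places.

γ = 9.81 kN/m³.
With the apex up, the centroid sits 2h/3 = 2 × 1.24/3 = 0.826667 m below the apex, so the centroid depth is h_c = 1.44 + 0.826667 = 2.26667 m.
A = ½ × 3.92 × 1.24 = 2.4304 m².
Resultant F = γ·h_c·A = 9.81 × 2.26667 × 2.4304 = 54.0425 kN.
I_c = b·h³/36 = 3.92 × 1.24³/36 = 0.20761 m⁴.
Centre of pressure: y_p = y_c + I_c/(y_c·A) = 2.26667 + 0.20761/(2.26667 × 2.4304) = 2.26667 + 0.0376862 = 2.30436 m along the plane.

h_p = 2.304 m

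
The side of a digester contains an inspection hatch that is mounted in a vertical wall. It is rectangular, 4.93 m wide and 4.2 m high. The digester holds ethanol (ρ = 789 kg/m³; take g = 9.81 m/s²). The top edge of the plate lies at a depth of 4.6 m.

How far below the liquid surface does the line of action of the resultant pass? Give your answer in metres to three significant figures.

h_p = 6.92 m

γ = ρg = 789 × 9.81 / 1000 = 7.74009 kN/m³.
The centroid lies 4.2/2 = 2.1 m below the top edge, so the centroid depth is h_c = 4.6 + 2.1 = 6.7 m.
A = 4.93 × 4.2 = 20.706 m².
Resultant F = γ·h_c·A = 7.74009 × 6.7 × 20.706 = 1073.78 kN.
I_c = b·h³/12 = 4.93 × 4.2³/12 = 30.4378 m⁴.
Centre of pressure: y_p = y_c + I_c/(y_c·A) = 6.7 + 30.4378/(6.7 × 20.706) = 6.7 + 0.219403 = 6.9194 m along the plane.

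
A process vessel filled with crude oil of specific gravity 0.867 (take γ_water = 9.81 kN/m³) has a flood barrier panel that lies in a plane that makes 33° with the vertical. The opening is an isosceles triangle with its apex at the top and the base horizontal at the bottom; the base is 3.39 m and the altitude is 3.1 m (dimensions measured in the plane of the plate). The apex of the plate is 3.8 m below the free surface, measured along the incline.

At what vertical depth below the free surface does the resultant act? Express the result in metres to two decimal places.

γ = 0.867 × 9.81 = 8.50527 kN/m³.
The plate makes 33° with the vertical, i.e. θ = 90° − 33° = 57° to the horizontal. Measuring y along the incline from the free-surface line, vertical depth h = y·sinθ with sinθ = 0.838671.
With the apex up, the centroid sits 2h/3 = 2 × 3.1/3 = 2.06667 m below the apex, so y_c = 3.8 + 2.06667 = 5.86667 m and h_c = 5.86667 × 0.838671 = 4.92021 m.
A = ½ × 3.39 × 3.1 = 5.2545 m².
Resultant F = γ·h_c·A = 8.50527 × 4.92021 × 5.2545 = 219.889 kN.
I_c = b·h³/36 = 3.39 × 3.1³/36 = 2.80532 m⁴.
Centre of pressure: y_p = y_c + I_c/(y_c·A) = 5.86667 + 2.80532/(5.86667 × 5.2545) = 5.86667 + 0.0910038 = 5.95767 m along the plane.
Vertically, h_p = y_p·sinθ = 5.95767 × 0.838671 = 4.99653 m.

h_p = 5.00 m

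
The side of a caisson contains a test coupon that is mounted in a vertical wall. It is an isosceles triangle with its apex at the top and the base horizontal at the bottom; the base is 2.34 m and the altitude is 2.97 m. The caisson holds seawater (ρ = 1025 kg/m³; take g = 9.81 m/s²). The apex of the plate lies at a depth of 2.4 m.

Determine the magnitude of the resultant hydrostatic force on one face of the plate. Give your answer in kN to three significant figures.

γ = ρg = 1025 × 9.81 / 1000 = 10.05525 kN/m³.
With the apex up, the centroid sits 2h/3 = 2 × 2.97/3 = 1.98 m below the apex, so the centroid depth is h_c = 2.4 + 1.98 = 4.38 m.
A = ½ × 2.34 × 2.97 = 3.4749 m².
Resultant F = γ·h_c·A = 10.05525 × 4.38 × 3.4749 = 153.042 kN.

F ≈ 153 kN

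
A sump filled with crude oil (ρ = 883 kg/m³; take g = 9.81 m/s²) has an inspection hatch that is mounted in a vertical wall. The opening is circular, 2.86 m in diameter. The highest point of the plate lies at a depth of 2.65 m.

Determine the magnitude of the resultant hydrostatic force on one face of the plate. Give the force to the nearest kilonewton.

F ≈ 227 kN

γ = ρg = 883 × 9.81 / 1000 = 8.66223 kN/m³.
The centroid is at the centre, 1.43 m below the top of the plate, so the centroid depth is h_c = 2.65 + 1.43 = 4.08 m.
A = π(1.43)² = 6.42424 m².
Resultant F = γ·h_c·A = 8.66223 × 4.08 × 6.42424 = 227.045 kN.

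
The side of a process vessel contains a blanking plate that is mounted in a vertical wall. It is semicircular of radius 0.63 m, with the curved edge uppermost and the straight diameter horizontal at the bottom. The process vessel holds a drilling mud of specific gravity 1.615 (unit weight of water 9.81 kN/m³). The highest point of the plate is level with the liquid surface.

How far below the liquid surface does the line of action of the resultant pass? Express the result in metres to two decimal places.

γ = 1.615 × 9.81 = 15.84315 kN/m³.
The centroid lies 4r/(3π) = 0.26738 m above the diameter, so r − 4r/(3π) = 0.63 − 0.26738 = 0.36262 m below the topmost point, so the centroid depth is h_c = 0.36262 m.
A = πr²/2 = π × 0.63²/2 = 0.623449 m².
Resultant F = γ·h_c·A = 15.84315 × 0.36262 × 0.623449 = 3.58174 kN.
I_c = (π/8 − 8/(9π))·r⁴ = 0.109757 × 0.63⁴ = 0.01729 m⁴.
Centre of pressure: y_p = y_c + I_c/(y_c·A) = 0.36262 + 0.01729/(0.36262 × 0.623449) = 0.36262 + 0.076479 = 0.439099 m along the plane.

h_p = 0.44 m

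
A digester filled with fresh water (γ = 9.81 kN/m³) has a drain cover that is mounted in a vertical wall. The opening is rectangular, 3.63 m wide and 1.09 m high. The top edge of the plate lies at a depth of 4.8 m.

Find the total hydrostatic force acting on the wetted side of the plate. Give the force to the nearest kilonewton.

γ = 9.81 kN/m³.
The centroid lies 1.09/2 = 0.545 m below the top edge, so the centroid depth is h_c = 4.8 + 0.545 = 5.345 m.
A = 3.63 × 1.09 = 3.9567 m².
Resultant F = γ·h_c·A = 9.81 × 5.345 × 3.9567 = 207.467 kN.

F ≈ 207 kN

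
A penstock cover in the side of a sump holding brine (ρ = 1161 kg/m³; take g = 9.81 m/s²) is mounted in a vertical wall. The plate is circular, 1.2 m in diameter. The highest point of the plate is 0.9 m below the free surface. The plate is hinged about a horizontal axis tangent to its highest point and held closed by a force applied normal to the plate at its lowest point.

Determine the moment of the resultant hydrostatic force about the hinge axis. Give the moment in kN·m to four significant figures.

M ≈ 12.75 kN·m

γ = ρg = 1161 × 9.81 / 1000 = 11.38941 kN/m³.
The centroid is at the centre, 0.6 m below the top of the plate, so the centroid depth is h_c = 0.9 + 0.6 = 1.5 m.
A = π(0.6)² = 1.13097 m².
Resultant F = γ·h_c·A = 11.38941 × 1.5 × 1.13097 = 19.3216 kN.
I_c = πr⁴/4 = π × 0.6⁴/4 = 0.101788 m⁴.
Centre of pressure: y_p = y_c + I_c/(y_c·A) = 1.5 + 0.101788/(1.5 × 1.13097) = 1.5 + 0.0600004 = 1.56 m along the plane.
The resultant acts 0.6 + 0.0600004 = 0.66 m (along the plate) below the hinge at the top edge, so the moment about the hinge is M = F × 0.66 = 19.3216 × 0.66 = 12.7523 kN·m.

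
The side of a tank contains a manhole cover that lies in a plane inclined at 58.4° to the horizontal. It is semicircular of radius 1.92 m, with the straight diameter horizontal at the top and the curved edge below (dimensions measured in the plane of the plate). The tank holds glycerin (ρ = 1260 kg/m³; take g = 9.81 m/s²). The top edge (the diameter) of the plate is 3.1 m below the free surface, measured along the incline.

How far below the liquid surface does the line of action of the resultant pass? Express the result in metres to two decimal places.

γ = ρg = 1260 × 9.81 / 1000 = 12.3606 kN/m³.
Let θ = 58.4° be the plate's angle to the horizontal; measure y along the incline from where the plane meets the free surface. Vertical depth h = y·sinθ with sinθ = 0.851727.
The centroid of a semicircle lies 4r/(3π) = 0.814873 m from the diameter, here below the top edge, so y_c = 3.1 + 0.814873 = 3.91487 m and h_c = 3.91487 × 0.851727 = 3.3344 m.
A = πr²/2 = π × 1.92²/2 = 5.79058 m².
Resultant F = γ·h_c·A = 12.3606 × 3.3344 × 5.79058 = 238.66 kN.
I_c = (π/8 − 8/(9π))·r⁴ = 0.109757 × 1.92⁴ = 1.49155 m⁴.
Centre of pressure: y_p = y_c + I_c/(y_c·A) = 3.91487 + 1.49155/(3.91487 × 5.79058) = 3.91487 + 0.0657958 = 3.98067 m along the plane.
Vertically, h_p = y_p·sinθ = 3.98067 × 0.851727 = 3.39044 m.

h_p = 3.39 m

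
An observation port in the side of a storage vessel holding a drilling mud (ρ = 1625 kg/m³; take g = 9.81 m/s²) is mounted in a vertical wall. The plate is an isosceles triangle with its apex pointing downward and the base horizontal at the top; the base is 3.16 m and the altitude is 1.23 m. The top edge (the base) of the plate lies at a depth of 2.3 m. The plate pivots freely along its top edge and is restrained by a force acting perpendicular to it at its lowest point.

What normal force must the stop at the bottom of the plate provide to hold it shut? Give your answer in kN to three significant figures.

γ = ρg = 1625 × 9.81 / 1000 = 15.94125 kN/m³.
With the apex down, the centroid sits h/3 = 1.23/3 = 0.41 m below the base (the top edge), so the centroid depth is h_c = 2.3 + 0.41 = 2.71 m.
A = ½ × 3.16 × 1.23 = 1.9434 m².
Resultant F = γ·h_c·A = 15.94125 × 2.71 × 1.9434 = 83.9564 kN.
I_c = b·h³/36 = 3.16 × 1.23³/36 = 0.163343 m⁴.
Centre of pressure: y_p = y_c + I_c/(y_c·A) = 2.71 + 0.163343/(2.71 × 1.9434) = 2.71 + 0.0310148 = 2.74101 m along the plane.
The resultant acts 0.41 + 0.0310148 = 0.441015 m (along the plate) below the hinge at the top edge, so the moment about the hinge is M = F × 0.441015 = 83.9564 × 0.441015 = 37.026 kN·m.
A normal force at the bottom, 1.23 m from the hinge, must supply this moment: P = 37.026/1.23 = 30.1024 kN.

P ≈ 30.1 kN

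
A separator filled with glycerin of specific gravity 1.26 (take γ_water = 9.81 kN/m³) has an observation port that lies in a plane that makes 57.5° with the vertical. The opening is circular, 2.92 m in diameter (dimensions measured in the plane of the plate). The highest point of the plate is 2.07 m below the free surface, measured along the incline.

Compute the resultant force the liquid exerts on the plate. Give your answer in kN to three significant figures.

F ≈ 157 kN

γ = 1.26 × 9.81 = 12.3606 kN/m³.
The plate makes 57.5° with the vertical, i.e. θ = 90° − 57.5° = 32.5° to the horizontal. Measuring y along the incline from the free-surface line, vertical depth h = y·sinθ with sinθ = 0.537300.
The centroid is at the centre, 1.46 m below the top of the plate, so y_c = 2.07 + 1.46 = 3.53 m and h_c = 3.53 × 0.537300 = 1.89667 m.
A = π(1.46)² = 6.69662 m².
Resultant F = γ·h_c·A = 12.3606 × 1.89667 × 6.69662 = 156.995 kN.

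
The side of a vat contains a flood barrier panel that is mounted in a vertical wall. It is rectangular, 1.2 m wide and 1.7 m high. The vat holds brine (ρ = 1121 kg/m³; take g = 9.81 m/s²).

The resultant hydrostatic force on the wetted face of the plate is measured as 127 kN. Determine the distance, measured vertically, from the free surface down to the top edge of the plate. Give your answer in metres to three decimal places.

d_top ≈ 4.811 m

γ = ρg = 1121 × 9.81 / 1000 = 10.99701 kN/m³.
A = 1.2 × 1.7 = 2.04 m².
From F = γ·h_c·A, the centroid depth is h_c = 127/(10.99701 × 2.04) = 5.66108 m.
The centroid lies 1.7/2 = 0.85 m below the top edge, so the top edge sits at h_top = 5.66108 − 0.85 = 4.81108 m below the surface.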